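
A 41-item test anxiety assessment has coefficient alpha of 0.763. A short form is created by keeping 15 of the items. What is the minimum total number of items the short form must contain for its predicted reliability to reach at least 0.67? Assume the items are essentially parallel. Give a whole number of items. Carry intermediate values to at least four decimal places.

26

Short-form reliability: n = 15/41 = 0.3659; r_15 = n·r/(1+(n−1)r) ≈ 0.5409
Length factor from the short form to reach 0.67: n' = 0.67(1 − 0.5409) / [0.5409(1 − 0.67)] ≈ 1.7233
Total items = 1.7233 × 15 = 25.85, rounded up to 26.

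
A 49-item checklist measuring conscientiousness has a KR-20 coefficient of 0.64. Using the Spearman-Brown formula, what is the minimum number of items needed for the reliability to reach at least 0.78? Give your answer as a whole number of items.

Spearman-Brown solved for the length factor n:
n = r_target (1 − r_old) / [ r_old (1 − r_target) ]
n = 0.78(1 − 0.64) / [0.64(1 − 0.78)]
  = 0.2808 / 0.1408 = 1.9943
So the test needs 1.9943 × 49 ≈ 97.72 items; rounding up, 98.

98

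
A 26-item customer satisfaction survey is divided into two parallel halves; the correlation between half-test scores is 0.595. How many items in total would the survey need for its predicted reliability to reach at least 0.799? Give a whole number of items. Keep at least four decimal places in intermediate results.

r_full = 2(0.595)/(1 + 0.595) = 0.7461
n = r_tgt(1 − r_full) / [r_full(1 − r_tgt)] = 0.799 × 0.2539 / (0.7461 × 0.201) ≈ 1.3527
Required items = 1.3527 × 26 = 35.17, so 36 items.

36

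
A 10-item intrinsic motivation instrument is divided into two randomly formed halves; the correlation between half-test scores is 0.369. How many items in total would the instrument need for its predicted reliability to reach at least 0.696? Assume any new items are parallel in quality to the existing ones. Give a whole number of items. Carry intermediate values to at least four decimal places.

Corrected full-test reliability: r_full = 2 × 0.369 / (1 + 0.369) ≈ 0.5391
Solve Spearman-Brown for n: n = 0.696(1 − 0.5391) / [0.5391(1 − 0.696)] = 1.9574
Items = 1.9574 × 10 ≈ 19.57 → 20

20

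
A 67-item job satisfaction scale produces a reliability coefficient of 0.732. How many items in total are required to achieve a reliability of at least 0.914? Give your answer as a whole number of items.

261

n = [0.914 × 0.268] / [0.732 × 0.086]
  = 0.244952 / 0.062952 = 3.8911
3.8911 × 67 = 260.70 → 261 items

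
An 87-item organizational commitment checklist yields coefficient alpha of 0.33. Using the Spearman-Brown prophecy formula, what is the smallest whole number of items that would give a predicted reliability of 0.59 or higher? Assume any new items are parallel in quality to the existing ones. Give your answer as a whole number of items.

255

Spearman-Brown solved for the length factor n:
n = r*(1 − r) / [ r (1 − r*) ]
n = 0.59 × (1 − 0.33) / [ 0.33 × (1 − 0.59) ]
  = 0.3953 / 0.1353 = 2.9217
So the test needs 2.9217 × 87 ≈ 254.19 items; rounding up, 255.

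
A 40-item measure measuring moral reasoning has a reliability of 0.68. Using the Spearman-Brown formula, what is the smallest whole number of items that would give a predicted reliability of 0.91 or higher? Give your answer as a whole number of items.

Spearman-Brown solved for the length factor n:
n = r_target (1 − r_old) / [ r_old (1 − r_target) ]
n = 0.91 × (1 − 0.68) / [ 0.68 × (1 − 0.91) ]
n = 0.2912 / 0.0612 ≈ 4.7582
So the test needs 4.7582 × 40 ≈ 190.33 items; rounding up, 191.

191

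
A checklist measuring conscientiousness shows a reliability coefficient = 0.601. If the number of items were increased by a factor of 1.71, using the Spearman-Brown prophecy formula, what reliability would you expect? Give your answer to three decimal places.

Spearman-Brown: r_new = n·r / (1 + (n − 1)·r)
r_new = (1.71 × 0.601) / (1 + (1.71 − 1) × 0.601)
     = 1.0277 / 1.4267 = 0.7203

0.720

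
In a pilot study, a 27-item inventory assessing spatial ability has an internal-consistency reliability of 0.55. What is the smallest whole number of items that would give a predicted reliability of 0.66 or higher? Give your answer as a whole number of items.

Spearman-Brown solved for the length factor n:
n = r_target (1 − r_old) / [ r_old (1 − r_target) ]
n = 0.66(1 − 0.55) / [0.55(1 − 0.66)]
  = 0.2970 / 0.1870 = 1.5882
Items needed = n × 27 = 1.5882 × 27 ≈ 42.88 → round up to 43

43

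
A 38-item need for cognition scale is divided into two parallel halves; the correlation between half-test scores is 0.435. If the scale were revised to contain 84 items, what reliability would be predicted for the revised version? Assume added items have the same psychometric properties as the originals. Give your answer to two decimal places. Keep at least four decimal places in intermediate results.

0.77

First correct the split-half correlation to full-test reliability: r_full = 2 × 0.435 / (1 + 0.435) ≈ 0.6063
Length factor from 38 to 84 items: n = 84/38 = 2.2105
r_new = n·r_full / (1 + (n − 1)·r_full) = 1.3402 / 1.7339 ≈ 0.7729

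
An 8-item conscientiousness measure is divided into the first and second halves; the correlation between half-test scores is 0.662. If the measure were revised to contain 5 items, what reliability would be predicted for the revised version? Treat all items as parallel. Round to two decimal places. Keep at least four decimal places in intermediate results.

Spearman-Brown correction (n = 2): r_full = 2·0.662/(1 + 0.662) = 0.7966
Then adjust to 5 items: n = 5/8 = 0.6250
r_new = n·r_full / (1 + (n − 1)·r_full) = 0.4979 / 0.7013 ≈ 0.7100

0.71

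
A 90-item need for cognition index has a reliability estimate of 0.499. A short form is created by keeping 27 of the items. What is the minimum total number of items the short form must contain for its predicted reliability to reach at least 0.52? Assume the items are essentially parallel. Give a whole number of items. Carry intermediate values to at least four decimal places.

98

First, r for the 27-item form: n = 27/90 = 0.3000, so r_27 = 0.3000·0.499/(1 + (0.3000 − 1)·0.499) = 0.2301
Length factor from the short form to reach 0.52: n' = 0.52(1 − 0.2301) / [0.2301(1 − 0.52)] ≈ 3.6248
Items = 3.6248 × 27 ≈ 97.87 → 98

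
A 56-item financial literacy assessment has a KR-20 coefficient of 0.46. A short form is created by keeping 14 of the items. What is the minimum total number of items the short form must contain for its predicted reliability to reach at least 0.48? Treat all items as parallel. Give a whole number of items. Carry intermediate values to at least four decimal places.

Short-form reliability: n = 14/56 = 0.2500; r_14 = n·r/(1+(n−1)r) ≈ 0.1756
Then solve for n' with r_old = 0.1756, r_target = 0.48: n' = 0.48(1 − 0.1756)/[0.1756(1 − 0.48)] = 4.3336
Total items = 4.3336 × 14 = 60.67, rounded up to 61.

61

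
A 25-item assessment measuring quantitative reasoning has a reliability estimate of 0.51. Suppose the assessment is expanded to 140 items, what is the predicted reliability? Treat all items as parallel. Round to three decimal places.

0.854

Length ratio n = 140/25 = 5.6
By Spearman-Brown, r_new = n r / (1 + (n − 1) r).
r_new = (5.6 × 0.51) / (1 + (5.6 − 1) × 0.51)
r_new = 2.8560 / 3.3460 ≈ 0.8536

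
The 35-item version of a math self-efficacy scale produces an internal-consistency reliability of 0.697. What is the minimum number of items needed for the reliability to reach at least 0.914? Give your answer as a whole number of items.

162

Spearman-Brown solved for the length factor n:
n = r*(1 − r) / [ r (1 − r*) ]
n = 0.914 × (1 − 0.697) / [ 0.697 × (1 − 0.914) ]
n = 0.276942 / 0.059942 ≈ 4.6202
So the test needs 4.6202 × 35 ≈ 161.71 items; rounding up, 162.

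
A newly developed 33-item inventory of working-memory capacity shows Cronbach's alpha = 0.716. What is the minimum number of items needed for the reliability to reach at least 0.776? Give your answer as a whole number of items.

Spearman-Brown solved for the length factor n:
n = r_target (1 − r_old) / [ r_old (1 − r_target) ]
n = [0.776 × 0.284] / [0.716 × 0.224]
  = 0.220384 / 0.160384 = 1.3741
So the test needs 1.3741 × 33 ≈ 45.35 items; rounding up, 46.

46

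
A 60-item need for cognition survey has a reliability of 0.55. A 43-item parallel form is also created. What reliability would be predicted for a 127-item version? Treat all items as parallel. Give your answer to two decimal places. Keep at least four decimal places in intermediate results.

0.72

Only the ratio of lengths matters: n = 127/60 = 2.1167
r_{127} = n·r / (1 + (n − 1)·r) = 1.1642 / 1.6142 ≈ 0.7212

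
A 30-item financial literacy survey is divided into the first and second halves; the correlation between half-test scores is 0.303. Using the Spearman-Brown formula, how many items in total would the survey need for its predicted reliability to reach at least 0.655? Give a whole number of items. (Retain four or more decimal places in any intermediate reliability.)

Corrected full-test reliability: r_full = 2 × 0.303 / (1 + 0.303) ≈ 0.4651
Solve Spearman-Brown for n: n = 0.655(1 − 0.4651) / [0.4651(1 − 0.655)] = 2.1835
Items = 2.1835 × 30 ≈ 65.50 → 66

66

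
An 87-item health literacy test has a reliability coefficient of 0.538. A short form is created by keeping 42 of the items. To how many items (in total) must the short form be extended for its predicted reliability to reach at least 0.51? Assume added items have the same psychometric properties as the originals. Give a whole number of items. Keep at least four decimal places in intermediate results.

Short-form reliability: n = 42/87 = 0.4828; r_42 = n·r/(1+(n−1)r) ≈ 0.3599
Then solve for n' with r_old = 0.3599, r_target = 0.51: n' = 0.51(1 − 0.3599)/[0.3599(1 − 0.51)] = 1.8511
Items = 1.8511 × 42 ≈ 77.75 → 78

78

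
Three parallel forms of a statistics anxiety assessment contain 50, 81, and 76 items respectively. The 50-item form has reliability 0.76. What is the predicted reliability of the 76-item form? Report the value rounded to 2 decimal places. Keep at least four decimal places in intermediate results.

The 81-item form is not needed; work directly from the 50-item form with n = 76/50 = 1.5200.
r_{76} = n·r / (1 + (n − 1)·r) = 1.1552 / 1.3952 ≈ 0.8280

0.83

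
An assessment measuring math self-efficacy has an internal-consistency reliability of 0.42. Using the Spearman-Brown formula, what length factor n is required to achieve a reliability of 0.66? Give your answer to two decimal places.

n = [0.66 × 0.58] / [0.42 × 0.34]
n = 0.3828 / 0.1428 ≈ 2.6807

2.68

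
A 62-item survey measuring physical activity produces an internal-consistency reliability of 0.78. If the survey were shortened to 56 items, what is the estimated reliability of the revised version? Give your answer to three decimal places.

The new length is 56/62 = 0.9032 times the old.
Apply the Spearman-Brown prophecy formula, r' = nr / [1 + (n − 1)r]:
r_new = 0.9032·0.78 / [1 + (0.9032 − 1)·0.78]
     = 0.7045 / 0.9245 = 0.7620

0.762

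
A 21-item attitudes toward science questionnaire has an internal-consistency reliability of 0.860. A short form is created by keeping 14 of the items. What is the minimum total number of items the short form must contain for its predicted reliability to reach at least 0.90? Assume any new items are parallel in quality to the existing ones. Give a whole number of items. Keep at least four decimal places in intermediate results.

Short-form reliability: n = 14/21 = 0.6667; r_14 = n·r/(1+(n−1)r) ≈ 0.8037
Then solve for n' with r_old = 0.8037, r_target = 0.90: n' = 0.90(1 − 0.8037)/[0.8037(1 − 0.90)] = 2.1982
Items = 2.1982 × 14 ≈ 30.77 → 31

31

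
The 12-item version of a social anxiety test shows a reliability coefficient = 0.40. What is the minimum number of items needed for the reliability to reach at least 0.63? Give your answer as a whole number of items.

Invert Spearman-Brown to solve for n:
n = r_target (1 − r_old) / [ r_old (1 − r_target) ]
n = 0.63 × (1 − 0.40) / [ 0.40 × (1 − 0.63) ]
n = 0.3780 / 0.1480 ≈ 2.5541
2.5541 × 12 = 30.65 → 31 items

31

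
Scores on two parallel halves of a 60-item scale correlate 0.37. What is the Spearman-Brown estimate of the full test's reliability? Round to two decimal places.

0.54

Each half is half the length of the full test, so the full test is n = 2 times a half.
r_full = 2r_hh / (1 + r_hh) = 2 × 0.37 / (1 + 0.37)
       = 0.7400 / 1.3700 = 0.5401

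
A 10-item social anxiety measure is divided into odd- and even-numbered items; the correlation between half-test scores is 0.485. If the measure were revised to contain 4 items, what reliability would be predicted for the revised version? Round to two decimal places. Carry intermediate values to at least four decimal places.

0.43

Spearman-Brown correction (n = 2): r_full = 2·0.485/(1 + 0.485) = 0.6532
Length factor from 10 to 4 items: n = 4/10 = 0.4000
r_new = n·r_full / (1 + (n − 1)·r_full) = 0.2613 / 0.6081 ≈ 0.4297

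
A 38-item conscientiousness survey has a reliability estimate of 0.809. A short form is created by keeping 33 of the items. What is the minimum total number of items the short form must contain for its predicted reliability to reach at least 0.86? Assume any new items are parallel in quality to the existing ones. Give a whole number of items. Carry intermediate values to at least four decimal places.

First, r for the 33-item form: n = 33/38 = 0.8684, so r_33 = 0.8684·0.809/(1 + (0.8684 − 1)·0.809) = 0.7862
Then solve for n' with r_old = 0.7862, r_target = 0.86: n' = 0.86(1 − 0.7862)/[0.7862(1 − 0.86)] = 1.6705
Items = 1.6705 × 33 ≈ 55.13 → 56

56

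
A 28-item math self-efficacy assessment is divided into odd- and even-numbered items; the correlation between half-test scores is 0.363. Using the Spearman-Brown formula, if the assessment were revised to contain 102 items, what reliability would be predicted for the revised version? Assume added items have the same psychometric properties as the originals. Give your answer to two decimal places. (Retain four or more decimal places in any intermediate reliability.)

0.81

First correct the split-half correlation to full-test reliability: r_full = 2 × 0.363 / (1 + 0.363) ≈ 0.5326
Then adjust to 102 items: n = 102/28 = 3.6429
r_new = n·r_full / (1 + (n − 1)·r_full) = 1.9402 / 2.4076 ≈ 0.8059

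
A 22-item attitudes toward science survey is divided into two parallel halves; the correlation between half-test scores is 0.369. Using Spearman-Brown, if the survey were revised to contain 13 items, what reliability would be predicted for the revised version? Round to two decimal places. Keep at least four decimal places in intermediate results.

First correct the split-half correlation to full-test reliability: r_full = 2 × 0.369 / (1 + 0.369) ≈ 0.5391
Then adjust to 13 items: n = 13/22 = 0.5909
r_new = n·r_full / (1 + (n − 1)·r_full) = 0.3186 / 0.7795 ≈ 0.4087

0.41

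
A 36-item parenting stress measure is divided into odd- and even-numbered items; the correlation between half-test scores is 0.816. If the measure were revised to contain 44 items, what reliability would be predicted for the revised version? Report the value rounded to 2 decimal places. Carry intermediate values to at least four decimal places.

First correct the split-half correlation to full-test reliability: r_full = 2 × 0.816 / (1 + 0.816) ≈ 0.8987
Length factor from 36 to 44 items: n = 44/36 = 1.2222
r_new = n·r_full / (1 + (n − 1)·r_full) = 1.0984 / 1.1997 ≈ 0.9156

0.92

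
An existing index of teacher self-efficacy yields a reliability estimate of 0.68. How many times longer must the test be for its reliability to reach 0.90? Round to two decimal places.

4.24

n = 0.90 × (1 − 0.68) / [ 0.68 × (1 − 0.90) ]
n = 0.2880 / 0.0680 ≈ 4.2353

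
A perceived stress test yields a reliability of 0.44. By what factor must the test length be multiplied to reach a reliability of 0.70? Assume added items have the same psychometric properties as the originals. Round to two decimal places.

2.97

Rearranging the Spearman-Brown formula for n,
n = r*(1 − r) / [ r (1 − r*) ]
n = [0.70 × 0.56] / [0.44 × 0.30]
  = 0.3920 / 0.1320 = 2.9697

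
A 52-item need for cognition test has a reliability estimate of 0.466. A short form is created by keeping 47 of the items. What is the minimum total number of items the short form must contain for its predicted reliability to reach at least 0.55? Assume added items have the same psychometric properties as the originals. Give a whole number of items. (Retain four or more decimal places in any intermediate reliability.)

73

First, r for the 47-item form: n = 47/52 = 0.9038, so r_47 = 0.9038·0.466/(1 + (0.9038 − 1)·0.466) = 0.4409
Then solve for n' with r_old = 0.4409, r_target = 0.55: n' = 0.55(1 − 0.4409)/[0.4409(1 − 0.55)] = 1.5499
Total items = 1.5499 × 47 = 72.85, rounded up to 73.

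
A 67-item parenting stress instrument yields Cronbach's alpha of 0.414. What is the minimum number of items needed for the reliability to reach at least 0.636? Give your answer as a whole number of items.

Spearman-Brown solved for the length factor n:
n = r_target (1 − r_old) / [ r_old (1 − r_target) ]
n = 0.636(1 − 0.414) / [0.414(1 − 0.636)]
n = 0.372696 / 0.150696 ≈ 2.4732
So the test needs 2.4732 × 67 ≈ 165.70 items; rounding up, 166.

166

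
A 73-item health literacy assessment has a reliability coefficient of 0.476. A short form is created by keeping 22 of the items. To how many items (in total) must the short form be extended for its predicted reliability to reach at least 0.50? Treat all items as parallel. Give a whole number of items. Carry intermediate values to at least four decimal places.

81

Short-form reliability: n = 22/73 = 0.3014; r_22 = n·r/(1+(n−1)r) ≈ 0.2149
Length factor from the short form to reach 0.50: n' = 0.50(1 − 0.2149) / [0.2149(1 − 0.50)] ≈ 3.6533
Total items = 3.6533 × 22 = 80.37, rounded up to 81.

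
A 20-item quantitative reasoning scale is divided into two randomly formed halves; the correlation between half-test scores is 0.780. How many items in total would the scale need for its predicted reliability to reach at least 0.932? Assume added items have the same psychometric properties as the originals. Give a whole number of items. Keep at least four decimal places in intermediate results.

Corrected full-test reliability: r_full = 2 × 0.780 / (1 + 0.780) ≈ 0.8764
Solve Spearman-Brown for n: n = 0.932(1 − 0.8764) / [0.8764(1 − 0.932)] = 1.9330
Required items = 1.9330 × 20 = 38.66, so 39 items.

39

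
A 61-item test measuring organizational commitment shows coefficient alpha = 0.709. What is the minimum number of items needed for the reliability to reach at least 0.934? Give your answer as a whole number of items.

Spearman-Brown solved for the length factor n:
n = r*(1 − r) / [ r (1 − r*) ]
n = 0.934 × (1 − 0.709) / [ 0.709 × (1 − 0.934) ]
n = 0.271794 / 0.046794 ≈ 5.8083
5.8083 × 61 = 354.31 → 355 items

355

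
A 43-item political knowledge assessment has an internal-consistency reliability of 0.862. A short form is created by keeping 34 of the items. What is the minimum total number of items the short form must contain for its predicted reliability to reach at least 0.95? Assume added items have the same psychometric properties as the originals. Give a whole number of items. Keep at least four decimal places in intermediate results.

Short-form reliability: n = 34/43 = 0.7907; r_34 = n·r/(1+(n−1)r) ≈ 0.8316
Length factor from the short form to reach 0.95: n' = 0.95(1 − 0.8316) / [0.8316(1 − 0.95)] ≈ 3.8475
Total items = 3.8475 × 34 = 130.81, rounded up to 131.

131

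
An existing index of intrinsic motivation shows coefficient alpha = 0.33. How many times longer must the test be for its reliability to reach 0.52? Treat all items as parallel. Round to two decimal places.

2.20

n = 0.52 × (1 − 0.33) / [ 0.33 × (1 − 0.52) ]
  = 0.3484 / 0.1584 = 2.1995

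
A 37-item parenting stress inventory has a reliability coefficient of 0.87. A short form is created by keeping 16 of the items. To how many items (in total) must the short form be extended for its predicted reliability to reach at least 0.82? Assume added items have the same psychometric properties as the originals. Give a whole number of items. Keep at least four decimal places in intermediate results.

26

First, r for the 16-item form: n = 16/37 = 0.4324, so r_16 = 0.4324·0.87/(1 + (0.4324 − 1)·0.87) = 0.7432
Then solve for n' with r_old = 0.7432, r_target = 0.82: n' = 0.82(1 − 0.7432)/[0.7432(1 − 0.82)] = 1.5741
Items = 1.5741 × 16 ≈ 25.19 → 26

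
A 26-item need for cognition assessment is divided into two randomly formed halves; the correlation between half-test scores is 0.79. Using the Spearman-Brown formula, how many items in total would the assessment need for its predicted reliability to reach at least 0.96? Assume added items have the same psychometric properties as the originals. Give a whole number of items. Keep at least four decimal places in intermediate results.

83

Corrected full-test reliability: r_full = 2 × 0.79 / (1 + 0.79) ≈ 0.8827
n = r_tgt(1 − r_full) / [r_full(1 − r_tgt)] = 0.96 × 0.1173 / (0.8827 × 0.04) ≈ 3.1893
Items = 3.1893 × 26 ≈ 82.92 → 83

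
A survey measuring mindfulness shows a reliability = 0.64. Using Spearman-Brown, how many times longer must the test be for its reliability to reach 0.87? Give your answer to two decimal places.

Invert Spearman-Brown to solve for n:
n = r_target (1 − r_old) / [ r_old (1 − r_target) ]
n = [0.87 × 0.36] / [0.64 × 0.13]
  = 0.3132 / 0.0832 = 3.7644

3.76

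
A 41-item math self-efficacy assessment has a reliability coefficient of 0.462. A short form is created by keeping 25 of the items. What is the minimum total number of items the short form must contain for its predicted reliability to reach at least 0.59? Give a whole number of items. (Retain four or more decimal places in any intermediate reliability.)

First, r for the 25-item form: n = 25/41 = 0.6098, so r_25 = 0.6098·0.462/(1 + (0.6098 − 1)·0.462) = 0.3437
Then solve for n' with r_old = 0.3437, r_target = 0.59: n' = 0.59(1 − 0.3437)/[0.3437(1 − 0.59)] = 2.7478
Total items = 2.7478 × 25 = 68.69, rounded up to 69.

69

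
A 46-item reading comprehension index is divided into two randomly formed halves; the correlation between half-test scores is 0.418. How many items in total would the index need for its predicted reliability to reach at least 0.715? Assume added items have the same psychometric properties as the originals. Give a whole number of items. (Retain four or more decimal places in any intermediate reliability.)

Corrected full-test reliability: r_full = 2 × 0.418 / (1 + 0.418) ≈ 0.5896
Solve Spearman-Brown for n: n = 0.715(1 − 0.5896) / [0.5896(1 − 0.715)] = 1.7463
Required items = 1.7463 × 46 = 80.33, so 81 items.

81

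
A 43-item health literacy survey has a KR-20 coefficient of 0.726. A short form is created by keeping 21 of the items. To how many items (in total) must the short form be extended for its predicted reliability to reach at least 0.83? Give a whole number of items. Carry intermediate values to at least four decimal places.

80

First, r for the 21-item form: n = 21/43 = 0.4884, so r_21 = 0.4884·0.726/(1 + (0.4884 − 1)·0.726) = 0.5641
Then solve for n' with r_old = 0.5641, r_target = 0.83: n' = 0.83(1 − 0.5641)/[0.5641(1 − 0.83)] = 3.7728
Total items = 3.7728 × 21 = 79.23, rounded up to 80.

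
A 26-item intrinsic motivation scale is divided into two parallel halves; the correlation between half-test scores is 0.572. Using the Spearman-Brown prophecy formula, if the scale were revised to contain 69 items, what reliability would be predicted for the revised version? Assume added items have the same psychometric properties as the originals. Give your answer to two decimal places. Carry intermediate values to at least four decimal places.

0.88

First correct the split-half correlation to full-test reliability: r_full = 2 × 0.572 / (1 + 0.572) ≈ 0.7277
Length factor from 26 to 69 items: n = 69/26 = 2.6538
r_new = n·r_full / (1 + (n − 1)·r_full) = 1.9312 / 2.2035 ≈ 0.8764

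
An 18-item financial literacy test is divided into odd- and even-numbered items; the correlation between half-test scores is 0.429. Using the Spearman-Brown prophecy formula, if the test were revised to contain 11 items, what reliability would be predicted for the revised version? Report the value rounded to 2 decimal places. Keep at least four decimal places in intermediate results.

Full-test reliability from the split-half r: r_full = 2(0.429)/(1 + 0.429) = 0.6004
Then adjust to 11 items: n = 11/18 = 0.6111
r_new = n·r_full / (1 + (n − 1)·r_full) = 0.3669 / 0.7665 ≈ 0.4787

0.48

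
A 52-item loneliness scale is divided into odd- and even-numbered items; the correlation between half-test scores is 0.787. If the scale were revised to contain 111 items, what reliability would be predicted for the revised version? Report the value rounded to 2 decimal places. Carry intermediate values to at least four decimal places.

0.94

Spearman-Brown correction (n = 2): r_full = 2·0.787/(1 + 0.787) = 0.8808
Then adjust to 111 items: n = 111/52 = 2.1346
r_new = n·r_full / (1 + (n − 1)·r_full) = 1.8802 / 1.9994 ≈ 0.9404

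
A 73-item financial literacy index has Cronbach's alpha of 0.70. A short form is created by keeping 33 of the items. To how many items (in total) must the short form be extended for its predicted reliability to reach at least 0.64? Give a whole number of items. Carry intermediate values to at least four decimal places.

First, r for the 33-item form: n = 33/73 = 0.4521, so r_33 = 0.4521·0.70/(1 + (0.4521 − 1)·0.70) = 0.5134
Length factor from the short form to reach 0.64: n' = 0.64(1 − 0.5134) / [0.5134(1 − 0.64)] ≈ 1.6850
Total items = 1.6850 × 33 = 55.61, rounded up to 56.

56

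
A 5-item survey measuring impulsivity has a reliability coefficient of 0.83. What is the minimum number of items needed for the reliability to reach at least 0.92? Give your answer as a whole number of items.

n = [0.92 × 0.17] / [0.83 × 0.08]
  = 0.1564 / 0.0664 = 2.3554
2.3554 × 5 = 11.78 → 12 items

12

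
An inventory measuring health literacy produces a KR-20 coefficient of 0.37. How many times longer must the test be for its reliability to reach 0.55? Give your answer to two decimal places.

2.08

Invert Spearman-Brown to solve for n:
n = r*(1 − r) / [ r (1 − r*) ]
n = [0.55 × 0.63] / [0.37 × 0.45]
  = 0.3465 / 0.1665 = 2.0811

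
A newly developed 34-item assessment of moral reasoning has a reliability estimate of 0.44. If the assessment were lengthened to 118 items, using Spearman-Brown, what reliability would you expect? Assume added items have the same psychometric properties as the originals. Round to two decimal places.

0.73

The new length is 118/34 = 3.4706 times the old.
By Spearman-Brown, r_new = n r / (1 + (n − 1) r).
r_new = 3.4706·0.44 / [1 + (3.4706 − 1)·0.44]
     = 1.5271 / 2.0871 = 0.7317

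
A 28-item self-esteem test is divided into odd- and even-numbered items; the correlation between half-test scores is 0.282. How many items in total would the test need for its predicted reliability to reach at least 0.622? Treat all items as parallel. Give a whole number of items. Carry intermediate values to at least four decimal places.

59

r_full = 2(0.282)/(1 + 0.282) = 0.4399
Solve Spearman-Brown for n: n = 0.622(1 − 0.4399) / [0.4399(1 − 0.622)] = 2.0951
Items = 2.0951 × 28 ≈ 58.66 → 59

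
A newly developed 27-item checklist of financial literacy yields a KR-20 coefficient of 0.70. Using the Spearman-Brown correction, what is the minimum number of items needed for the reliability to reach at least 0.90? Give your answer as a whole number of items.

n = 0.90 × (1 − 0.70) / [ 0.70 × (1 − 0.90) ]
n = 0.2700 / 0.0700 ≈ 3.8571
Items needed = n × 27 = 3.8571 × 27 ≈ 104.14 → round up to 105

105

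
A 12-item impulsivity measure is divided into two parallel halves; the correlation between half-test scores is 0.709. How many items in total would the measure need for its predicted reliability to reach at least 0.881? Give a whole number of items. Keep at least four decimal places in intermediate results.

Corrected full-test reliability: r_full = 2 × 0.709 / (1 + 0.709) ≈ 0.8297
Solve Spearman-Brown for n: n = 0.881(1 − 0.8297) / [0.8297(1 − 0.881)] = 1.5196
Items = 1.5196 × 12 ≈ 18.24 → 19

19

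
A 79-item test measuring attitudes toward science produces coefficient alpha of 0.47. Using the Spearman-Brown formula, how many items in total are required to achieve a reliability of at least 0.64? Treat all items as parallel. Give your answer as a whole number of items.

Invert Spearman-Brown to solve for n:
n = r_target (1 − r_old) / [ r_old (1 − r_target) ]
n = 0.64 × (1 − 0.47) / [ 0.47 × (1 − 0.64) ]
  = 0.3392 / 0.1692 = 2.0047
Items needed = n × 79 = 2.0047 × 79 ≈ 158.37 → round up to 159

159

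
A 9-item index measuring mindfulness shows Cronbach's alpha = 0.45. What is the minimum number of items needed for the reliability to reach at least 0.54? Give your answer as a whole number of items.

13

n = 0.54(1 − 0.45) / [0.45(1 − 0.54)]
n = 0.2970 / 0.2070 ≈ 1.4348
1.4348 × 9 = 12.91 → 13 items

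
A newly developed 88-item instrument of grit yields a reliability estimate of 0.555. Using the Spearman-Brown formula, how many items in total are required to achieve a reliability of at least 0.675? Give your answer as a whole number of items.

Rearranging the Spearman-Brown formula for n,
n = r_target (1 − r_old) / [ r_old (1 − r_target) ]
n = 0.675 × (1 − 0.555) / [ 0.555 × (1 − 0.675) ]
  = 0.300375 / 0.180375 = 1.6653
1.6653 × 88 = 146.55 → 147 items

147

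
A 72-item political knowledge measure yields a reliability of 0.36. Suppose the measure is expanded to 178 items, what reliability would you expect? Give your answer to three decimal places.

0.582

n = 178/72 = 2.4722
r_new = (2.4722 × 0.36) / (1 + (2.4722 − 1) × 0.36)
     = 0.8900 / 1.5300 = 0.5817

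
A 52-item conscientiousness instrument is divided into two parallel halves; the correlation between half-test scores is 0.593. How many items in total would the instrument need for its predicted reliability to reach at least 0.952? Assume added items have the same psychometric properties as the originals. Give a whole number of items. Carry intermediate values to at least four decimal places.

354

Corrected full-test reliability: r_full = 2 × 0.593 / (1 + 0.593) ≈ 0.7445
Solve Spearman-Brown for n: n = 0.952(1 − 0.7445) / [0.7445(1 − 0.952)] = 6.8065
Items = 6.8065 × 52 ≈ 353.94 → 354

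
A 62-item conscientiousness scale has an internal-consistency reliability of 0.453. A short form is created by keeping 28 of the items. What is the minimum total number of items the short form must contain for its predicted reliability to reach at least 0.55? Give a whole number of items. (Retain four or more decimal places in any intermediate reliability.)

92

First, r for the 28-item form: n = 28/62 = 0.4516, so r_28 = 0.4516·0.453/(1 + (0.4516 − 1)·0.453) = 0.2722
Length factor from the short form to reach 0.55: n' = 0.55(1 − 0.2722) / [0.2722(1 − 0.55)] ≈ 3.2679
Total items = 3.2679 × 28 = 91.50, rounded up to 92.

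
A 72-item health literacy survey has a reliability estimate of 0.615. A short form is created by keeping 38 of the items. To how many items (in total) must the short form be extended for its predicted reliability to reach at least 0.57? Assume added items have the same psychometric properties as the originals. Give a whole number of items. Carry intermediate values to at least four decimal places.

Short-form reliability: n = 38/72 = 0.5278; r_38 = n·r/(1+(n−1)r) ≈ 0.4574
Then solve for n' with r_old = 0.4574, r_target = 0.57: n' = 0.57(1 − 0.4574)/[0.4574(1 − 0.57)] = 1.5725
Total items = 1.5725 × 38 = 59.76, rounded up to 60.

60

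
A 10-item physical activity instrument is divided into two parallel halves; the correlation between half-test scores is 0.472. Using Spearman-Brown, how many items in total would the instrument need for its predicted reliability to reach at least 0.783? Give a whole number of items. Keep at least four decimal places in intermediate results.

21

Corrected full-test reliability: r_full = 2 × 0.472 / (1 + 0.472) ≈ 0.6413
n = r_tgt(1 − r_full) / [r_full(1 − r_tgt)] = 0.783 × 0.3587 / (0.6413 × 0.217) ≈ 2.0182
Required items = 2.0182 × 10 = 20.18, so 21 items.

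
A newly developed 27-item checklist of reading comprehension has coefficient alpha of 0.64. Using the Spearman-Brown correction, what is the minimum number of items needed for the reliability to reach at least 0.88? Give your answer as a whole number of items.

Invert Spearman-Brown to solve for n:
n = r_target (1 − r_old) / [ r_old (1 − r_target) ]
n = 0.88(1 − 0.64) / [0.64(1 − 0.88)]
  = 0.3168 / 0.0768 = 4.1250
So the test needs 4.1250 × 27 ≈ 111.38 items; rounding up, 112.

112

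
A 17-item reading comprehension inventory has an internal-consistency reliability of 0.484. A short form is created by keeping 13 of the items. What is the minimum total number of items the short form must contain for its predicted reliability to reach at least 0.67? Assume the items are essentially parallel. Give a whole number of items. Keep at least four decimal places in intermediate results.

37

Short-form reliability: n = 13/17 = 0.7647; r_13 = n·r/(1+(n−1)r) ≈ 0.4177
Then solve for n' with r_old = 0.4177, r_target = 0.67: n' = 0.67(1 − 0.4177)/[0.4177(1 − 0.67)] = 2.8304
Total items = 2.8304 × 13 = 36.80, rounded up to 37.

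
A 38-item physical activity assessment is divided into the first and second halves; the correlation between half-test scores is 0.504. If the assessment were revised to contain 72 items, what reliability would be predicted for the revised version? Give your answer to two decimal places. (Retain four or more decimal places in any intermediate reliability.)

First correct the split-half correlation to full-test reliability: r_full = 2 × 0.504 / (1 + 0.504) ≈ 0.6702
Then adjust to 72 items: n = 72/38 = 1.8947
r_new = n·r_full / (1 + (n − 1)·r_full) = 1.2698 / 1.5996 ≈ 0.7938

0.79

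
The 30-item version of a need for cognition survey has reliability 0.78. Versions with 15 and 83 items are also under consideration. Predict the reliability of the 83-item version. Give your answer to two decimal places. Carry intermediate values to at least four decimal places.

0.91

The 15-item form is not needed; work directly from the 30-item form with n = 83/30 = 2.7667.
r_{83} = n·r / (1 + (n − 1)·r) = 2.1580 / 2.3780 ≈ 0.9075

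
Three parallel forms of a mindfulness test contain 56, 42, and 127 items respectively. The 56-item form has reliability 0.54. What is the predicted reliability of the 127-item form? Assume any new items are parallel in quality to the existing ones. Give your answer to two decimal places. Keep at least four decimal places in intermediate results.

Only the ratio of lengths matters: n = 127/56 = 2.2679
r_{127} = n·r / (1 + (n − 1)·r) = 1.2247 / 1.6847 ≈ 0.7270

0.73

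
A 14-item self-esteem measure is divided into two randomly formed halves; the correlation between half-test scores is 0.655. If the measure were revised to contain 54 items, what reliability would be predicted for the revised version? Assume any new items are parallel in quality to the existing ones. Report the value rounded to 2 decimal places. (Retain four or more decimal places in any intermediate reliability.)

0.94

Full-test reliability from the split-half r: r_full = 2(0.655)/(1 + 0.655) = 0.7915
Length factor from 14 to 54 items: n = 54/14 = 3.8571
r_new = n·r_full / (1 + (n − 1)·r_full) = 3.0529 / 3.2614 ≈ 0.9361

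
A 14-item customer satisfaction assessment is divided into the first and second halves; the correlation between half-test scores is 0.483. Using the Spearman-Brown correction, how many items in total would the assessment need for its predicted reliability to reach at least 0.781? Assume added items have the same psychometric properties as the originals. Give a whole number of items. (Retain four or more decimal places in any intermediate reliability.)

27

Corrected full-test reliability: r_full = 2 × 0.483 / (1 + 0.483) ≈ 0.6514
n = r_tgt(1 − r_full) / [r_full(1 − r_tgt)] = 0.781 × 0.3486 / (0.6514 × 0.219) ≈ 1.9085
Required items = 1.9085 × 14 = 26.72, so 27 items.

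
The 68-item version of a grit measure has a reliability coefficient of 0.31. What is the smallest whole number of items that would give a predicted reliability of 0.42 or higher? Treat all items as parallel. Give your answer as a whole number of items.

110

Invert Spearman-Brown to solve for n:
n = r_target (1 − r_old) / [ r_old (1 − r_target) ]
n = 0.42 × (1 − 0.31) / [ 0.31 × (1 − 0.42) ]
  = 0.2898 / 0.1798 = 1.6118
1.6118 × 68 = 109.60 → 110 items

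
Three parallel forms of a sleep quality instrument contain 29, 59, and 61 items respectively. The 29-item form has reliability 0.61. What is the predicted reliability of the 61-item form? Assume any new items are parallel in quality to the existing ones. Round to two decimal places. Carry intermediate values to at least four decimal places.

0.77

The 59-item form is not needed; work directly from the 29-item form with n = 61/29 = 2.1034.
r_{61} = n·r / (1 + (n − 1)·r) = 1.2831 / 1.6731 ≈ 0.7669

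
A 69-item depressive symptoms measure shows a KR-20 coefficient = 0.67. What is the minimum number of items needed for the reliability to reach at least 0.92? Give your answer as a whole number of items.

391

Invert Spearman-Brown to solve for n:
n = r*(1 − r) / [ r (1 − r*) ]
n = [0.92 × 0.33] / [0.67 × 0.08]
  = 0.3036 / 0.0536 = 5.6642
So the test needs 5.6642 × 69 ≈ 390.83 items; rounding up, 391.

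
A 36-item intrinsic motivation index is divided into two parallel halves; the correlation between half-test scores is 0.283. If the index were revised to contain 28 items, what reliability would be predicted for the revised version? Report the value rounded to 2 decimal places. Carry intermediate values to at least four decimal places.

0.38

Spearman-Brown correction (n = 2): r_full = 2·0.283/(1 + 0.283) = 0.4412
Length factor from 36 to 28 items: n = 28/36 = 0.7778
r_new = n·r_full / (1 + (n − 1)·r_full) = 0.3432 / 0.9020 ≈ 0.3805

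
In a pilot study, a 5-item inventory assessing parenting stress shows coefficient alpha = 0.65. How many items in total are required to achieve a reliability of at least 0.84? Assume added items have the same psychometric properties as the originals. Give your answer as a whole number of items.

15

Rearranging the Spearman-Brown formula for n,
n = r*(1 − r) / [ r (1 − r*) ]
n = 0.84 × (1 − 0.65) / [ 0.65 × (1 − 0.84) ]
n = 0.2940 / 0.1040 ≈ 2.8269
Items needed = n × 5 = 2.8269 × 5 ≈ 14.13 → round up to 15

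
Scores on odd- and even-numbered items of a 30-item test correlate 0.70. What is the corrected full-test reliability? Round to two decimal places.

0.82

The full test is twice the length of either half (n = 2).
r_full = 2r_hh / (1 + r_hh) = 2 × 0.70 / (1 + 0.70)
r_full = 1.4000 / 1.7000 ≈ 0.8235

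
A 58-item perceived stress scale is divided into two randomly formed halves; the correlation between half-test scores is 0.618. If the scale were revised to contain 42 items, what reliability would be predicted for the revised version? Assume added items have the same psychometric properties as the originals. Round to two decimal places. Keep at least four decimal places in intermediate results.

Spearman-Brown correction (n = 2): r_full = 2·0.618/(1 + 0.618) = 0.7639
Then adjust to 42 items: n = 42/58 = 0.7241
r_new = n·r_full / (1 + (n − 1)·r_full) = 0.5531 / 0.7892 ≈ 0.7008

0.70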